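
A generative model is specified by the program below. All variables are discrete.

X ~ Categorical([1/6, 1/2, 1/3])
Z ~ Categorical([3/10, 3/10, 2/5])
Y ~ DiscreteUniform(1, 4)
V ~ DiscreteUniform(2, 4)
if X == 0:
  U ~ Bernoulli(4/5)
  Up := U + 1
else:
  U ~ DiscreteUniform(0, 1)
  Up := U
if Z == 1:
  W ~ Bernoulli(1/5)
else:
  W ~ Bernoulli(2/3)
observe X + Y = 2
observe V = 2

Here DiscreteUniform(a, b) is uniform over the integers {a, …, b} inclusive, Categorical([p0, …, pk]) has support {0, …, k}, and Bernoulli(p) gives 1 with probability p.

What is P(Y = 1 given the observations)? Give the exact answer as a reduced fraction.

Enumerate traces; 24 have nonzero weight after conditioning:
  (X=0, Z=0, Y=2, V=2, U=0, W=0) weight 1/3600
  (X=0, Z=0, Y=2, V=2, U=0, W=1) weight 1/1800
  (X=0, Z=0, Y=2, V=2, U=1, W=0) weight 1/900
  (X=0, Z=0, Y=2, V=2, U=1, W=1) weight 1/450
  (X=0, Z=1, Y=2, V=2, U=0, W=0) weight 1/1500
  (X=0, Z=1, Y=2, V=2, U=0, W=1) weight 1/6000
  (X=0, Z=1, Y=2, V=2, U=1, W=0) weight 1/375
  (X=0, Z=1, Y=2, V=2, U=1, W=1) weight 1/1500
  (X=1, Z=0, Y=1, V=2, U=0, W=0) weight 1/480
  … 15 more
Group by Y:
  weight(Y=1) = 1/24
  weight(Y=2) = 1/72
Total weight = 1/24 + 1/72 = 1/18
P(Y=1 | obs) = 1/24 / 1/18 = 3/4
P(Y=2 | obs) = 1/72 / 1/18 = 1/4

P(Y = 1 | obs) = 3/4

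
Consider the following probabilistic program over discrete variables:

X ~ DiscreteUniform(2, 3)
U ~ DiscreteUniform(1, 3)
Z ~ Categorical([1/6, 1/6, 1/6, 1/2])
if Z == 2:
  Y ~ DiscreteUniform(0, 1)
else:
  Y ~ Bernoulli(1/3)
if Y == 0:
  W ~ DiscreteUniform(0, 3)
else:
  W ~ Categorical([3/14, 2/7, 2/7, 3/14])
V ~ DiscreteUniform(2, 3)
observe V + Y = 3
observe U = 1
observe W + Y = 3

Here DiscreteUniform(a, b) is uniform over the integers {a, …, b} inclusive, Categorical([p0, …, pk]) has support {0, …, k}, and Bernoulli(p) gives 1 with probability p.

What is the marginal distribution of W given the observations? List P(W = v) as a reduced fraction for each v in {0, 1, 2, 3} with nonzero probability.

P(W=2) = 104/265, P(W=3) = 161/265

Enumerate traces; 16 have nonzero weight after conditioning:
  (X=2, U=1, Z=0, Y=0, W=3, V=3) weight 1/432
  (X=2, U=1, Z=0, Y=1, W=2, V=2) weight 1/756
  (X=2, U=1, Z=1, Y=0, W=3, V=3) weight 1/432
  (X=2, U=1, Z=1, Y=1, W=2, V=2) weight 1/756
  (X=2, U=1, Z=2, Y=0, W=3, V=3) weight 1/576
  (X=2, U=1, Z=2, Y=1, W=2, V=2) weight 1/504
  (X=2, U=1, Z=3, Y=0, W=3, V=3) weight 1/144
  (X=2, U=1, Z=3, Y=1, W=2, V=2) weight 1/252
  … 8 more
Group by W:
  weight(W=2) = 13/756
  weight(W=3) = 23/864
Total weight = 13/756 + 23/864 = 265/6048
P(W=2 | obs) = 13/756 / 265/6048 = 104/265
P(W=3 | obs) = 23/864 / 265/6048 = 161/265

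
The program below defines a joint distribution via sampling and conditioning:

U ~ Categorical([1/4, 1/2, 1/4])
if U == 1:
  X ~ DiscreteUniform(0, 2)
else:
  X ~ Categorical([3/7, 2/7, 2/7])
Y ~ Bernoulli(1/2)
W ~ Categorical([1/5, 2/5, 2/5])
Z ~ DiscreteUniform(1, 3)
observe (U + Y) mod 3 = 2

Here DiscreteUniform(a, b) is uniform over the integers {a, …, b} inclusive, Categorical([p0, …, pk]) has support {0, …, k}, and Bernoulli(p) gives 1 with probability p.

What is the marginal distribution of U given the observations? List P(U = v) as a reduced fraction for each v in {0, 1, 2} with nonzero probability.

Enumerate traces; 54 have nonzero weight after conditioning:
  (U=1, X=0, Y=1, W=0, Z=1) weight 1/180
  (U=1, X=0, Y=1, W=0, Z=2) weight 1/180
  (U=1, X=0, Y=1, W=0, Z=3) weight 1/180
  (U=1, X=0, Y=1, W=1, Z=1) weight 1/90
  (U=1, X=0, Y=1, W=1, Z=2) weight 1/90
  (U=1, X=0, Y=1, W=1, Z=3) weight 1/90
  (U=1, X=0, Y=1, W=2, Z=1) weight 1/90
  (U=1, X=0, Y=1, W=2, Z=2) weight 1/90
  (U=2, X=0, Y=0, W=0, Z=1) weight 1/280
  … 45 more
Group by U:
  weight(U=1) = 1/4
  weight(U=2) = 1/8
Total weight = 1/4 + 1/8 = 3/8
P(U=1 | obs) = 1/4 / 3/8 = 2/3
P(U=2 | obs) = 1/8 / 3/8 = 1/3

P(U=1) = 2/3, P(U=2) = 1/3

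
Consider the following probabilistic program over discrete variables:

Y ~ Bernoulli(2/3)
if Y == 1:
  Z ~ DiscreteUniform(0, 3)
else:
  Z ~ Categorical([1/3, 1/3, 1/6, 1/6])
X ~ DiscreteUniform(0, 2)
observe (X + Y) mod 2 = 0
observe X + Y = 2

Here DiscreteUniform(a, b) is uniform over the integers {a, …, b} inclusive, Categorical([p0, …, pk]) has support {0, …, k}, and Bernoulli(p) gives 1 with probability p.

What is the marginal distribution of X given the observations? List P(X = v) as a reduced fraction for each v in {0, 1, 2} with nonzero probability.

Enumerate traces; 8 have nonzero weight after conditioning:
  (Y=0, Z=0, X=2) weight 1/27
  (Y=0, Z=1, X=2) weight 1/27
  (Y=0, Z=2, X=2) weight 1/54
  (Y=0, Z=3, X=2) weight 1/54
  (Y=1, Z=0, X=1) weight 1/18
  (Y=1, Z=1, X=1) weight 1/18
  (Y=1, Z=2, X=1) weight 1/18
  (Y=1, Z=3, X=1) weight 1/18
Group by X:
  weight(X=1) = 2/9
  weight(X=2) = 1/9
Total weight = 2/9 + 1/9 = 1/3
P(X=1 | obs) = 2/9 / 1/3 = 2/3
P(X=2 | obs) = 1/9 / 1/3 = 1/3

P(X=1) = 2/3, P(X=2) = 1/3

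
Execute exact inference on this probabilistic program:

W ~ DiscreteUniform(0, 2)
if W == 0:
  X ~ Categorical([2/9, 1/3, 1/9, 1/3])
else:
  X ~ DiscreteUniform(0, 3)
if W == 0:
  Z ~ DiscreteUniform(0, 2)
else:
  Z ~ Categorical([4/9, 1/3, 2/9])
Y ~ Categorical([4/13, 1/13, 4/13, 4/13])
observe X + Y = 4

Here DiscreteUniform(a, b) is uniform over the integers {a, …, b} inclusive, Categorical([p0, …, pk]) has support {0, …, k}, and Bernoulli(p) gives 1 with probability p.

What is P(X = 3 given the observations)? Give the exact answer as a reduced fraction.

P(X = 3 | obs) = 15/119

Enumerate traces; 27 have nonzero weight after conditioning:
  (W=0, X=1, Z=0, Y=3) weight 4/351
  (W=0, X=1, Z=1, Y=3) weight 4/351
  (W=0, X=1, Z=2, Y=3) weight 4/351
  (W=0, X=2, Z=0, Y=2) weight 4/1053
  (W=0, X=2, Z=1, Y=2) weight 4/1053
  (W=0, X=2, Z=2, Y=2) weight 4/1053
  (W=0, X=3, Z=0, Y=1) weight 1/351
  (W=0, X=3, Z=1, Y=1) weight 1/351
  … 19 more
Group by X:
  weight(X=1) = 10/117
  weight(X=2) = 22/351
  weight(X=3) = 5/234
Total weight = 10/117 + 22/351 + 5/234 = 119/702
P(X=1 | obs) = 10/117 / 119/702 = 60/119
P(X=2 | obs) = 22/351 / 119/702 = 44/119
P(X=3 | obs) = 5/234 / 119/702 = 15/119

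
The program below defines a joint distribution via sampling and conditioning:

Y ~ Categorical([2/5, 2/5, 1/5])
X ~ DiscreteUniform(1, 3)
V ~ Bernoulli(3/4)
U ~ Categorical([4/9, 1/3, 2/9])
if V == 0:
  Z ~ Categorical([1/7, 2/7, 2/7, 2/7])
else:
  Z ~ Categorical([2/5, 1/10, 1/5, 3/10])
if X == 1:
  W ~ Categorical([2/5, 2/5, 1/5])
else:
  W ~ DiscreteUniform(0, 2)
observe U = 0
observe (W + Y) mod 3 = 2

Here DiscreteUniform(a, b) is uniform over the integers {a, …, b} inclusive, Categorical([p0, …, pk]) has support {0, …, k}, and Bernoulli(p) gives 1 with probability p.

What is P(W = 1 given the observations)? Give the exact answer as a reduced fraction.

Enumerate traces; 72 have nonzero weight after conditioning:
  (Y=0, X=1, V=0, U=0, Z=0, W=2) weight 2/4725
  (Y=0, X=1, V=0, U=0, Z=1, W=2) weight 4/4725
  (Y=0, X=1, V=0, U=0, Z=2, W=2) weight 4/4725
  (Y=0, X=1, V=0, U=0, Z=3, W=2) weight 4/4725
  (Y=0, X=1, V=1, U=0, Z=0, W=2) weight 4/1125
  (Y=0, X=1, V=1, U=0, Z=1, W=2) weight 1/1125
  (Y=0, X=1, V=1, U=0, Z=2, W=2) weight 2/1125
  (Y=0, X=1, V=1, U=0, Z=3, W=2) weight 1/375
  (Y=1, X=1, V=0, U=0, Z=0, W=1) weight 4/4725
  (Y=2, X=1, V=0, U=0, Z=0, W=0) weight 2/4725
  … 62 more
Group by W:
  weight(W=0) = 64/2025
  weight(W=1) = 128/2025
  weight(W=2) = 104/2025
Total weight = 64/2025 + 128/2025 + 104/2025 = 296/2025
P(W=0 | obs) = 64/2025 / 296/2025 = 8/37
P(W=1 | obs) = 128/2025 / 296/2025 = 16/37
P(W=2 | obs) = 104/2025 / 296/2025 = 13/37

P(W = 1 | obs) = 16/37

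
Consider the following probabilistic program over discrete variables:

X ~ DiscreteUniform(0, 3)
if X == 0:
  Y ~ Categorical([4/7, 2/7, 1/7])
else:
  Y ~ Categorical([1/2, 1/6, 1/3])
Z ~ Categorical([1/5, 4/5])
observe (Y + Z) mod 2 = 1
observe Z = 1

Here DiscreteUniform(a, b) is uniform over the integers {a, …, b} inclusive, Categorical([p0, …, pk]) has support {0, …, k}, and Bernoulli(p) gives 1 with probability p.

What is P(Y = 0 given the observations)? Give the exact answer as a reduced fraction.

P(Y = 0 | obs) = 29/45

Enumerate traces; 8 have nonzero weight after conditioning:
  (X=0, Y=0, Z=1) weight 4/35
  (X=0, Y=2, Z=1) weight 1/35
  (X=1, Y=0, Z=1) weight 1/10
  (X=1, Y=2, Z=1) weight 1/15
  (X=2, Y=0, Z=1) weight 1/10
  (X=2, Y=2, Z=1) weight 1/15
  (X=3, Y=0, Z=1) weight 1/10
  (X=3, Y=2, Z=1) weight 1/15
Group by Y:
  weight(Y=0) = 29/70
  weight(Y=2) = 8/35
Total weight = 29/70 + 8/35 = 9/14
P(Y=0 | obs) = 29/70 / 9/14 = 29/45
P(Y=2 | obs) = 8/35 / 9/14 = 16/45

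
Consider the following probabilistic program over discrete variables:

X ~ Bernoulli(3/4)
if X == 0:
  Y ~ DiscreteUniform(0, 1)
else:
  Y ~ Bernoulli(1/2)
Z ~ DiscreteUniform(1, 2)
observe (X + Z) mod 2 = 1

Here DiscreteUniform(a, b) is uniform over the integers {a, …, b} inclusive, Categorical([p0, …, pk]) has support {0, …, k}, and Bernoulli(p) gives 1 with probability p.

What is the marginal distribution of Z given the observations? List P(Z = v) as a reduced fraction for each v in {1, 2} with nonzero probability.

Enumerate traces; 4 have nonzero weight after conditioning:
  (X=0, Y=0, Z=1) weight 1/16
  (X=0, Y=1, Z=1) weight 1/16
  (X=1, Y=0, Z=2) weight 3/16
  (X=1, Y=1, Z=2) weight 3/16
Group by Z:
  weight(Z=1) = 1/8
  weight(Z=2) = 3/8
Total weight = 1/8 + 3/8 = 1/2
P(Z=1 | obs) = 1/8 / 1/2 = 1/4
P(Z=2 | obs) = 3/8 / 1/2 = 3/4

P(Z=1) = 1/4, P(Z=2) = 3/4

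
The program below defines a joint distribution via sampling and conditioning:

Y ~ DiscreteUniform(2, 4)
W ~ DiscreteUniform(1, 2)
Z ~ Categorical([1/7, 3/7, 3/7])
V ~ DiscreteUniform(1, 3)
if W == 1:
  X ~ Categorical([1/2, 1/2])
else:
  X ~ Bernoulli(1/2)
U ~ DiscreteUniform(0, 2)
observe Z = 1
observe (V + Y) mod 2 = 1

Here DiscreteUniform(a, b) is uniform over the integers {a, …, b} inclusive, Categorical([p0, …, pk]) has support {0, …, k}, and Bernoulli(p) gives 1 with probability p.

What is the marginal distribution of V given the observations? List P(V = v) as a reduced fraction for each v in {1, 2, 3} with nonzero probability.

P(V=1) = 2/5, P(V=2) = 1/5, P(V=3) = 2/5

Enumerate traces; 60 have nonzero weight after conditioning:
  (Y=2, W=1, Z=1, V=1, X=0, U=0) weight 1/252
  (Y=2, W=1, Z=1, V=1, X=0, U=1) weight 1/252
  (Y=2, W=1, Z=1, V=1, X=0, U=2) weight 1/252
  (Y=2, W=1, Z=1, V=1, X=1, U=0) weight 1/252
  (Y=2, W=1, Z=1, V=1, X=1, U=1) weight 1/252
  (Y=2, W=1, Z=1, V=1, X=1, U=2) weight 1/252
  (Y=2, W=1, Z=1, V=3, X=0, U=0) weight 1/252
  (Y=2, W=1, Z=1, V=3, X=0, U=1) weight 1/252
  (Y=3, W=1, Z=1, V=2, X=0, U=0) weight 1/252
  … 51 more
Group by V:
  weight(V=1) = 2/21
  weight(V=2) = 1/21
  weight(V=3) = 2/21
Total weight = 2/21 + 1/21 + 2/21 = 5/21
P(V=1 | obs) = 2/21 / 5/21 = 2/5
P(V=2 | obs) = 1/21 / 5/21 = 1/5
P(V=3 | obs) = 2/21 / 5/21 = 2/5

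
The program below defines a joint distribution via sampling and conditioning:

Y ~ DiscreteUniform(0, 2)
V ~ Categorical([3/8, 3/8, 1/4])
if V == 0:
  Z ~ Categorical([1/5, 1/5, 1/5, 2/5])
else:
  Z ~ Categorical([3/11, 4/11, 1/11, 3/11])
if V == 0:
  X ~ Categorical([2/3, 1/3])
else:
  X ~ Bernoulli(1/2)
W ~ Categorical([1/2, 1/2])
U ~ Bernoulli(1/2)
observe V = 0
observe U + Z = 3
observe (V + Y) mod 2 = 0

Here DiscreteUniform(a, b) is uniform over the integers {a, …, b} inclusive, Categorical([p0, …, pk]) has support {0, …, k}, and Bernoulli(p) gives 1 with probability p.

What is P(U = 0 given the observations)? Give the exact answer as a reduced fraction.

P(U = 0 | obs) = 2/3

Enumerate traces; 16 have nonzero weight after conditioning:
  (Y=0, V=0, Z=2, X=0, W=0, U=1) weight 1/240
  (Y=0, V=0, Z=2, X=0, W=1, U=1) weight 1/240
  (Y=0, V=0, Z=2, X=1, W=0, U=1) weight 1/480
  (Y=0, V=0, Z=2, X=1, W=1, U=1) weight 1/480
  (Y=0, V=0, Z=3, X=0, W=0, U=0) weight 1/120
  (Y=0, V=0, Z=3, X=0, W=1, U=0) weight 1/120
  (Y=0, V=0, Z=3, X=1, W=0, U=0) weight 1/240
  (Y=0, V=0, Z=3, X=1, W=1, U=0) weight 1/240
  … 8 more
Group by U:
  weight(U=0) = 1/20
  weight(U=1) = 1/40
Total weight = 1/20 + 1/40 = 3/40
P(U=0 | obs) = 1/20 / 3/40 = 2/3
P(U=1 | obs) = 1/40 / 3/40 = 1/3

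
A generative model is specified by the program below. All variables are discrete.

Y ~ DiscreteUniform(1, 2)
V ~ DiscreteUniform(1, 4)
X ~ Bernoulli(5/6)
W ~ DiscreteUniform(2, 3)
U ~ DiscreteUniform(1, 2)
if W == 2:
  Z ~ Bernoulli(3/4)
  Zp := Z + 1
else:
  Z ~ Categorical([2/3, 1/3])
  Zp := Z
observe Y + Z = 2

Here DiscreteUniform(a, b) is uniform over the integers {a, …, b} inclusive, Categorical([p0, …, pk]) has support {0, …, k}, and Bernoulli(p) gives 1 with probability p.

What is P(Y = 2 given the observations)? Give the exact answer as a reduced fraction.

P(Y = 2 | obs) = 11/24

Enumerate traces; 64 have nonzero weight after conditioning:
  (Y=1, V=1, X=0, W=2, U=1, Z=1) weight 1/256
  (Y=1, V=1, X=0, W=2, U=2, Z=1) weight 1/256
  (Y=1, V=1, X=0, W=3, U=1, Z=1) weight 1/576
  (Y=1, V=1, X=0, W=3, U=2, Z=1) weight 1/576
  (Y=1, V=1, X=1, W=2, U=1, Z=1) weight 5/256
  (Y=1, V=1, X=1, W=2, U=2, Z=1) weight 5/256
  (Y=1, V=1, X=1, W=3, U=1, Z=1) weight 5/576
  (Y=1, V=1, X=1, W=3, U=2, Z=1) weight 5/576
  (Y=2, V=1, X=0, W=2, U=1, Z=0) weight 1/768
  … 55 more
Group by Y:
  weight(Y=1) = 13/48
  weight(Y=2) = 11/48
Total weight = 13/48 + 11/48 = 1/2
P(Y=1 | obs) = 13/48 / 1/2 = 13/24
P(Y=2 | obs) = 11/48 / 1/2 = 11/24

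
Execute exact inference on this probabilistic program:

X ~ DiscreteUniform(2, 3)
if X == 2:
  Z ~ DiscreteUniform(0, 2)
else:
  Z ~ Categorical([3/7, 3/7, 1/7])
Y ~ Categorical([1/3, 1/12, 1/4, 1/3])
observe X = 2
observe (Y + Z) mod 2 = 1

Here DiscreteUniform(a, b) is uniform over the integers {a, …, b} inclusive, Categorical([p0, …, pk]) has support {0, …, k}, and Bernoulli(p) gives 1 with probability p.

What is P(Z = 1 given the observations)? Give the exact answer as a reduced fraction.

P(Z = 1 | obs) = 7/17

Enumerate traces; 6 have nonzero weight after conditioning:
  (X=2, Z=0, Y=1) weight 1/72
  (X=2, Z=0, Y=3) weight 1/18
  (X=2, Z=1, Y=0) weight 1/18
  (X=2, Z=1, Y=2) weight 1/24
  (X=2, Z=2, Y=1) weight 1/72
  (X=2, Z=2, Y=3) weight 1/18
Group by Z:
  weight(Z=0) = 5/72
  weight(Z=1) = 7/72
  weight(Z=2) = 5/72
Total weight = 5/72 + 7/72 + 5/72 = 17/72
P(Z=0 | obs) = 5/72 / 17/72 = 5/17
P(Z=1 | obs) = 7/72 / 17/72 = 7/17
P(Z=2 | obs) = 5/72 / 17/72 = 5/17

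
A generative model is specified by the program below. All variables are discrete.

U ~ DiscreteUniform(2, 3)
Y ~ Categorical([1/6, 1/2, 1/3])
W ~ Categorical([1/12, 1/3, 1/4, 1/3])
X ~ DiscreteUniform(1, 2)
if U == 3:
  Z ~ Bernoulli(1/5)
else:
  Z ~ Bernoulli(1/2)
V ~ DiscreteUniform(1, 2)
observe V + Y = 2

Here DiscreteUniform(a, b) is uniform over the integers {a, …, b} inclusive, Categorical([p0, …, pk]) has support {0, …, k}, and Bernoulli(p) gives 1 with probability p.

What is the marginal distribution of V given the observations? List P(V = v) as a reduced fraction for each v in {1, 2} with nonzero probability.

P(V=1) = 3/4, P(V=2) = 1/4

Enumerate traces; 64 have nonzero weight after conditioning:
  (U=2, Y=0, W=0, X=1, Z=0, V=2) weight 1/1152
  (U=2, Y=0, W=0, X=1, Z=1, V=2) weight 1/1152
  (U=2, Y=0, W=0, X=2, Z=0, V=2) weight 1/1152
  (U=2, Y=0, W=0, X=2, Z=1, V=2) weight 1/1152
  (U=2, Y=0, W=1, X=1, Z=0, V=2) weight 1/288
  (U=2, Y=0, W=1, X=1, Z=1, V=2) weight 1/288
  (U=2, Y=0, W=1, X=2, Z=0, V=2) weight 1/288
  (U=2, Y=0, W=1, X=2, Z=1, V=2) weight 1/288
  (U=2, Y=1, W=0, X=1, Z=0, V=1) weight 1/384
  … 55 more
Group by V:
  weight(V=1) = 1/4
  weight(V=2) = 1/12
Total weight = 1/4 + 1/12 = 1/3
P(V=1 | obs) = 1/4 / 1/3 = 3/4
P(V=2 | obs) = 1/12 / 1/3 = 1/4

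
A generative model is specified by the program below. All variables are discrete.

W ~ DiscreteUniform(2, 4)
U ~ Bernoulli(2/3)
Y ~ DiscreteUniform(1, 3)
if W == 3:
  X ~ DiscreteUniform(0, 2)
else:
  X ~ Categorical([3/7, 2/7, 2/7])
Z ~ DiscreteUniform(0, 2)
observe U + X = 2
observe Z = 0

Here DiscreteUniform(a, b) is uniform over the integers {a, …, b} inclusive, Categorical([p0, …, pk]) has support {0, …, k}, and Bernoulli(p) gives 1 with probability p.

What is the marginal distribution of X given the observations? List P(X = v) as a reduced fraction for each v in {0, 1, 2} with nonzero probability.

Enumerate traces; 18 have nonzero weight after conditioning:
  (W=2, U=0, Y=1, X=2, Z=0) weight 2/567
  (W=2, U=0, Y=2, X=2, Z=0) weight 2/567
  (W=2, U=0, Y=3, X=2, Z=0) weight 2/567
  (W=2, U=1, Y=1, X=1, Z=0) weight 4/567
  (W=2, U=1, Y=2, X=1, Z=0) weight 4/567
  (W=2, U=1, Y=3, X=1, Z=0) weight 4/567
  (W=3, U=0, Y=1, X=2, Z=0) weight 1/243
  (W=3, U=0, Y=2, X=2, Z=0) weight 1/243
  … 10 more
Group by X:
  weight(X=1) = 38/567
  weight(X=2) = 19/567
Total weight = 38/567 + 19/567 = 19/189
P(X=1 | obs) = 38/567 / 19/189 = 2/3
P(X=2 | obs) = 19/567 / 19/189 = 1/3

P(X=1) = 2/3, P(X=2) = 1/3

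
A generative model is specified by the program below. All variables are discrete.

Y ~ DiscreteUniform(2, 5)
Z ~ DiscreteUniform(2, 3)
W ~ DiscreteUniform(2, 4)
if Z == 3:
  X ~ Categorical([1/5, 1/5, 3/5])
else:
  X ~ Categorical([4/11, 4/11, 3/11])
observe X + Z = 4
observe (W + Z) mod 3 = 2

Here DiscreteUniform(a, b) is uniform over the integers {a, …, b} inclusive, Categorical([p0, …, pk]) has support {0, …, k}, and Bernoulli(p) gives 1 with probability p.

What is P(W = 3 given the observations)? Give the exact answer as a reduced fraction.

Enumerate traces; 8 have nonzero weight after conditioning:
  (Y=2, Z=2, W=3, X=2) weight 1/88
  (Y=2, Z=3, W=2, X=1) weight 1/120
  (Y=3, Z=2, W=3, X=2) weight 1/88
  (Y=3, Z=3, W=2, X=1) weight 1/120
  (Y=4, Z=2, W=3, X=2) weight 1/88
  (Y=4, Z=3, W=2, X=1) weight 1/120
  (Y=5, Z=2, W=3, X=2) weight 1/88
  (Y=5, Z=3, W=2, X=1) weight 1/120
Group by W:
  weight(W=2) = 1/30
  weight(W=3) = 1/22
Total weight = 1/30 + 1/22 = 13/165
P(W=2 | obs) = 1/30 / 13/165 = 11/26
P(W=3 | obs) = 1/22 / 13/165 = 15/26

P(W = 3 | obs) = 15/26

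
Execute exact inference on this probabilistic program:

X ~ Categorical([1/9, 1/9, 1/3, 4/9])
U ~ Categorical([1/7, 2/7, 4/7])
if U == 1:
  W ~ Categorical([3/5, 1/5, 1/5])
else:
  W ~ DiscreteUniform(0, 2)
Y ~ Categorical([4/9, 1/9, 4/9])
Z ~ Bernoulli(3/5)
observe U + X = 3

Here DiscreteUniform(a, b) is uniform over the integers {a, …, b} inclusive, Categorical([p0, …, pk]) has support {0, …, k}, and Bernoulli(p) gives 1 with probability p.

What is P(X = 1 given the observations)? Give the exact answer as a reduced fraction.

P(X = 1 | obs) = 2/7

Enumerate traces; 54 have nonzero weight after conditioning:
  (X=1, U=2, W=0, Y=0, Z=0) weight 32/8505
  (X=1, U=2, W=0, Y=0, Z=1) weight 16/2835
  (X=1, U=2, W=0, Y=1, Z=0) weight 8/8505
  (X=1, U=2, W=0, Y=1, Z=1) weight 4/2835
  (X=1, U=2, W=0, Y=2, Z=0) weight 32/8505
  (X=1, U=2, W=0, Y=2, Z=1) weight 16/2835
  (X=1, U=2, W=1, Y=0, Z=0) weight 32/8505
  (X=1, U=2, W=1, Y=0, Z=1) weight 16/2835
  (X=2, U=1, W=0, Y=0, Z=0) weight 16/1575
  (X=3, U=0, W=0, Y=0, Z=0) weight 32/8505
  … 44 more
Group by X:
  weight(X=1) = 4/63
  weight(X=2) = 2/21
  weight(X=3) = 4/63
Total weight = 4/63 + 2/21 + 4/63 = 2/9
P(X=1 | obs) = 4/63 / 2/9 = 2/7
P(X=2 | obs) = 2/21 / 2/9 = 3/7
P(X=3 | obs) = 4/63 / 2/9 = 2/7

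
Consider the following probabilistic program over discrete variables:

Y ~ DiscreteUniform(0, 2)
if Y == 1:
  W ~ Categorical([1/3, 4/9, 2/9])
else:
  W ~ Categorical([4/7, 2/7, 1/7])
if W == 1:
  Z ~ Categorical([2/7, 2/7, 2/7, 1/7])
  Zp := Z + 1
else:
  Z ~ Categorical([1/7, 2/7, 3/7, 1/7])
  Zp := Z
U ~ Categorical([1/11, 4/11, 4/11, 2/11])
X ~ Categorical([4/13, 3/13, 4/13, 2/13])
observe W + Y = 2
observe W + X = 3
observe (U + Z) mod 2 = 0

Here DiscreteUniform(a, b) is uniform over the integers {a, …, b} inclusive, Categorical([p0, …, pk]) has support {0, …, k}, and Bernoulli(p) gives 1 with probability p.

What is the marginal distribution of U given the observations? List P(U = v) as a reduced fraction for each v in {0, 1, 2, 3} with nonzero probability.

Enumerate traces; 24 have nonzero weight after conditioning:
  (Y=0, W=2, Z=0, U=0, X=1) weight 1/7007
  (Y=0, W=2, Z=0, U=2, X=1) weight 4/7007
  (Y=0, W=2, Z=1, U=1, X=1) weight 8/7007
  (Y=0, W=2, Z=1, U=3, X=1) weight 4/7007
  (Y=0, W=2, Z=2, U=0, X=1) weight 3/7007
  (Y=0, W=2, Z=2, U=2, X=1) weight 12/7007
  (Y=0, W=2, Z=3, U=1, X=1) weight 4/7007
  (Y=0, W=2, Z=3, U=3, X=1) weight 2/7007
  … 16 more
Group by U:
  weight(U=0) = 844/189189
  weight(U=1) = 844/63063
  weight(U=2) = 3376/189189
  weight(U=3) = 422/63063
Total weight = 844/189189 + 844/63063 + 3376/189189 + 422/63063 = 8018/189189
P(U=0 | obs) = 844/189189 / 8018/189189 = 2/19
P(U=1 | obs) = 844/63063 / 8018/189189 = 6/19
P(U=2 | obs) = 3376/189189 / 8018/189189 = 8/19
P(U=3 | obs) = 422/63063 / 8018/189189 = 3/19

P(U=0) = 2/19, P(U=1) = 6/19, P(U=2) = 8/19, P(U=3) = 3/19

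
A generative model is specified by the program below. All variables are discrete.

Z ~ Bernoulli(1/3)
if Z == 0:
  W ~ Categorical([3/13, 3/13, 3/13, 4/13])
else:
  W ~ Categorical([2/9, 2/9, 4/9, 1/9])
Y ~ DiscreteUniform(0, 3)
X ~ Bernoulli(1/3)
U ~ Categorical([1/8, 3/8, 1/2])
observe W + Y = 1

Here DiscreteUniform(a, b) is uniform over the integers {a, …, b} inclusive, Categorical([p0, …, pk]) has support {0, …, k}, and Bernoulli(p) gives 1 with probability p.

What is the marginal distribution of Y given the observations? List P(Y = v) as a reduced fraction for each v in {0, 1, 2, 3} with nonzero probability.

Enumerate traces; 24 have nonzero weight after conditioning:
  (Z=0, W=0, Y=1, X=0, U=0) weight 1/312
  (Z=0, W=0, Y=1, X=0, U=1) weight 1/104
  (Z=0, W=0, Y=1, X=0, U=2) weight 1/78
  (Z=0, W=0, Y=1, X=1, U=0) weight 1/624
  (Z=0, W=0, Y=1, X=1, U=1) weight 1/208
  (Z=0, W=0, Y=1, X=1, U=2) weight 1/156
  (Z=0, W=1, Y=0, X=0, U=0) weight 1/312
  (Z=0, W=1, Y=0, X=0, U=1) weight 1/104
  … 16 more
Group by Y:
  weight(Y=0) = 20/351
  weight(Y=1) = 20/351
Total weight = 20/351 + 20/351 = 40/351
P(Y=0 | obs) = 20/351 / 40/351 = 1/2
P(Y=1 | obs) = 20/351 / 40/351 = 1/2

P(Y=0) = 1/2, P(Y=1) = 1/2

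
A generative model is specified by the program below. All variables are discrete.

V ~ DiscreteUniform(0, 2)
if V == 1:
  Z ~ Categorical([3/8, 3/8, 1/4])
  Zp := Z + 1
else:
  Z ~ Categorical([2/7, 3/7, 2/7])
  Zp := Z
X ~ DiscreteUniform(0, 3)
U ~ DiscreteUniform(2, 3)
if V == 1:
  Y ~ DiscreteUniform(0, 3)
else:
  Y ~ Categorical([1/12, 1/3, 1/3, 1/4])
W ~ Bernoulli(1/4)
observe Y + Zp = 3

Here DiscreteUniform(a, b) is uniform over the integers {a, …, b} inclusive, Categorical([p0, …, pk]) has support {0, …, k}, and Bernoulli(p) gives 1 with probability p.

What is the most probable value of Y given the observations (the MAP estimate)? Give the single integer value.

argmax_v P(Y = v | obs) = 2

Enumerate traces; 144 have nonzero weight after conditioning:
  (V=0, Z=0, X=0, U=2, Y=3, W=0) weight 1/448
  (V=0, Z=0, X=0, U=2, Y=3, W=1) weight 1/1344
  (V=0, Z=0, X=0, U=3, Y=3, W=0) weight 1/448
  (V=0, Z=0, X=0, U=3, Y=3, W=1) weight 1/1344
  (V=0, Z=0, X=1, U=2, Y=3, W=0) weight 1/448
  (V=0, Z=0, X=1, U=2, Y=3, W=1) weight 1/1344
  (V=0, Z=0, X=1, U=3, Y=3, W=0) weight 1/448
  (V=0, Z=0, X=1, U=3, Y=3, W=1) weight 1/1344
  (V=0, Z=1, X=0, U=2, Y=2, W=0) weight 1/224
  (V=0, Z=2, X=0, U=2, Y=1, W=0) weight 1/336
  … 134 more
Group by Y:
  weight(Y=0) = 1/48
  weight(Y=1) = 191/2016
  weight(Y=2) = 85/672
  weight(Y=3) = 1/21
Total weight = 1/48 + 191/2016 + 85/672 + 1/21 = 73/252
P(Y=0 | obs) = 1/48 / 73/252 = 21/292
P(Y=1 | obs) = 191/2016 / 73/252 = 191/584
P(Y=2 | obs) = 85/672 / 73/252 = 255/584
P(Y=3 | obs) = 1/21 / 73/252 = 12/73
argmax = 2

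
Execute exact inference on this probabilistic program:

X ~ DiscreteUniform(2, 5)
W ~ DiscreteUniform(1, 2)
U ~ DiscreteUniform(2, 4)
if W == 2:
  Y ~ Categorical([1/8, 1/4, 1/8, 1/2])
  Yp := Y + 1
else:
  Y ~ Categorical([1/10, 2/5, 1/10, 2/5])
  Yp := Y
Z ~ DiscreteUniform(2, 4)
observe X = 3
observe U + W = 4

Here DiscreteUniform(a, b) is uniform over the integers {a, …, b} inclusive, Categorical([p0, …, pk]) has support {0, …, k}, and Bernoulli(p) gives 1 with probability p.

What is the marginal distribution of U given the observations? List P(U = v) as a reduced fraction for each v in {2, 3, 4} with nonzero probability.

Enumerate traces; 24 have nonzero weight after conditioning:
  (X=3, W=1, U=3, Y=0, Z=2) weight 1/720
  (X=3, W=1, U=3, Y=0, Z=3) weight 1/720
  (X=3, W=1, U=3, Y=0, Z=4) weight 1/720
  (X=3, W=1, U=3, Y=1, Z=2) weight 1/180
  (X=3, W=1, U=3, Y=1, Z=3) weight 1/180
  (X=3, W=1, U=3, Y=1, Z=4) weight 1/180
  (X=3, W=1, U=3, Y=2, Z=2) weight 1/720
  (X=3, W=1, U=3, Y=2, Z=3) weight 1/720
  (X=3, W=2, U=2, Y=0, Z=2) weight 1/576
  … 15 more
Group by U:
  weight(U=2) = 1/24
  weight(U=3) = 1/24
Total weight = 1/24 + 1/24 = 1/12
P(U=2 | obs) = 1/24 / 1/12 = 1/2
P(U=3 | obs) = 1/24 / 1/12 = 1/2

P(U=2) = 1/2, P(U=3) = 1/2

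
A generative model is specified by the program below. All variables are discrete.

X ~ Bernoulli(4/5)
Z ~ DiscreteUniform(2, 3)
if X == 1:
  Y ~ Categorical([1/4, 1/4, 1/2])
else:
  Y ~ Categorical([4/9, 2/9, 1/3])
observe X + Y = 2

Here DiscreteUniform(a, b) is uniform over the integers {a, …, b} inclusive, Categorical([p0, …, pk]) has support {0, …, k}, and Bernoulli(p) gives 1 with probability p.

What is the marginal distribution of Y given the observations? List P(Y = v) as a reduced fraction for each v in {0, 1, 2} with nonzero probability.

Enumerate traces; 4 have nonzero weight after conditioning:
  (X=0, Z=2, Y=2) weight 1/30
  (X=0, Z=3, Y=2) weight 1/30
  (X=1, Z=2, Y=1) weight 1/10
  (X=1, Z=3, Y=1) weight 1/10
Group by Y:
  weight(Y=1) = 1/5
  weight(Y=2) = 1/15
Total weight = 1/5 + 1/15 = 4/15
P(Y=1 | obs) = 1/5 / 4/15 = 3/4
P(Y=2 | obs) = 1/15 / 4/15 = 1/4

P(Y=1) = 3/4, P(Y=2) = 1/4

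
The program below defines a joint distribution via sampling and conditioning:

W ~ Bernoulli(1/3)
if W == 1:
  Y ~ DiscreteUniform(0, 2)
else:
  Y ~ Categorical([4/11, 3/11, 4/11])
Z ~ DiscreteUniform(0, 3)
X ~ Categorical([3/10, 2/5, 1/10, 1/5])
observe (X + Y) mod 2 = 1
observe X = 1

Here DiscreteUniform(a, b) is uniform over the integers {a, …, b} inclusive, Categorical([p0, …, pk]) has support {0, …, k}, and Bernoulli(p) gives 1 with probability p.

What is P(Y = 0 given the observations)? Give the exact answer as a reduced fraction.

Enumerate traces; 16 have nonzero weight after conditioning:
  (W=0, Y=0, Z=0, X=1) weight 4/165
  (W=0, Y=0, Z=1, X=1) weight 4/165
  (W=0, Y=0, Z=2, X=1) weight 4/165
  (W=0, Y=0, Z=3, X=1) weight 4/165
  (W=0, Y=2, Z=0, X=1) weight 4/165
  (W=0, Y=2, Z=1, X=1) weight 4/165
  (W=0, Y=2, Z=2, X=1) weight 4/165
  (W=0, Y=2, Z=3, X=1) weight 4/165
  … 8 more
Group by Y:
  weight(Y=0) = 14/99
  weight(Y=2) = 14/99
Total weight = 14/99 + 14/99 = 28/99
P(Y=0 | obs) = 14/99 / 28/99 = 1/2
P(Y=2 | obs) = 14/99 / 28/99 = 1/2

P(Y = 0 | obs) = 1/2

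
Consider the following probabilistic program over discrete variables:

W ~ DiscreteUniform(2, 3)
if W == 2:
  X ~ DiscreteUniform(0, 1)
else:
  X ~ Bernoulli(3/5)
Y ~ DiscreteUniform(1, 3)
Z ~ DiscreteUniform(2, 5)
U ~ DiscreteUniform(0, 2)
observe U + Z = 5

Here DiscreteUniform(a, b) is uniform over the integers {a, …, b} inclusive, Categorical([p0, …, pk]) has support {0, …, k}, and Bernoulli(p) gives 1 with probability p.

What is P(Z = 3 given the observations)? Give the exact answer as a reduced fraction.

P(Z = 3 | obs) = 1/3

Enumerate traces; 36 have nonzero weight after conditioning:
  (W=2, X=0, Y=1, Z=3, U=2) weight 1/144
  (W=2, X=0, Y=1, Z=4, U=1) weight 1/144
  (W=2, X=0, Y=1, Z=5, U=0) weight 1/144
  (W=2, X=0, Y=2, Z=3, U=2) weight 1/144
  (W=2, X=0, Y=2, Z=4, U=1) weight 1/144
  (W=2, X=0, Y=2, Z=5, U=0) weight 1/144
  (W=2, X=0, Y=3, Z=3, U=2) weight 1/144
  (W=2, X=0, Y=3, Z=4, U=1) weight 1/144
  … 28 more
Group by Z:
  weight(Z=3) = 1/12
  weight(Z=4) = 1/12
  weight(Z=5) = 1/12
Total weight = 1/12 + 1/12 + 1/12 = 1/4
P(Z=3 | obs) = 1/12 / 1/4 = 1/3
P(Z=4 | obs) = 1/12 / 1/4 = 1/3
P(Z=5 | obs) = 1/12 / 1/4 = 1/3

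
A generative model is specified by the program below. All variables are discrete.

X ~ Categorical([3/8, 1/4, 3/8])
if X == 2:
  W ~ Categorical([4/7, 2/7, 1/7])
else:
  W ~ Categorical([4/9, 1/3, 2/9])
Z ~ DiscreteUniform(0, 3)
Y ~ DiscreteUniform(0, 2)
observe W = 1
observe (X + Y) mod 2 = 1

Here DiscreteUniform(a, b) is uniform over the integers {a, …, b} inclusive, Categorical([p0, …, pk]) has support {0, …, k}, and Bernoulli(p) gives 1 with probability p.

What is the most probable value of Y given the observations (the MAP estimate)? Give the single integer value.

Enumerate traces; 16 have nonzero weight after conditioning:
  (X=0, W=1, Z=0, Y=1) weight 1/96
  (X=0, W=1, Z=1, Y=1) weight 1/96
  (X=0, W=1, Z=2, Y=1) weight 1/96
  (X=0, W=1, Z=3, Y=1) weight 1/96
  (X=1, W=1, Z=0, Y=0) weight 1/144
  (X=1, W=1, Z=0, Y=2) weight 1/144
  (X=1, W=1, Z=1, Y=0) weight 1/144
  (X=1, W=1, Z=1, Y=2) weight 1/144
  … 8 more
Group by Y:
  weight(Y=0) = 1/36
  weight(Y=1) = 13/168
  weight(Y=2) = 1/36
Total weight = 1/36 + 13/168 + 1/36 = 67/504
P(Y=0 | obs) = 1/36 / 67/504 = 14/67
P(Y=1 | obs) = 13/168 / 67/504 = 39/67
P(Y=2 | obs) = 1/36 / 67/504 = 14/67
argmax = 1

argmax_v P(Y = v | obs) = 1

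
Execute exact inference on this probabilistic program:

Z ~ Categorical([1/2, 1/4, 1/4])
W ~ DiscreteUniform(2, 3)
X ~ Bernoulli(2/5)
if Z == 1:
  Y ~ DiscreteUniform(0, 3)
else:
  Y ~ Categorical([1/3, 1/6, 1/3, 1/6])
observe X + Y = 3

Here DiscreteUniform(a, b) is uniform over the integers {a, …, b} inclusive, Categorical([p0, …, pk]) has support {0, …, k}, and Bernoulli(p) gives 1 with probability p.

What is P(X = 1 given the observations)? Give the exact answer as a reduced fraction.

Enumerate traces; 12 have nonzero weight after conditioning:
  (Z=0, W=2, X=0, Y=3) weight 1/40
  (Z=0, W=2, X=1, Y=2) weight 1/30
  (Z=0, W=3, X=0, Y=3) weight 1/40
  (Z=0, W=3, X=1, Y=2) weight 1/30
  (Z=1, W=2, X=0, Y=3) weight 3/160
  (Z=1, W=2, X=1, Y=2) weight 1/80
  (Z=1, W=3, X=0, Y=3) weight 3/160
  (Z=1, W=3, X=1, Y=2) weight 1/80
  … 4 more
Group by X:
  weight(X=0) = 9/80
  weight(X=1) = 1/8
Total weight = 9/80 + 1/8 = 19/80
P(X=0 | obs) = 9/80 / 19/80 = 9/19
P(X=1 | obs) = 1/8 / 19/80 = 10/19

P(X = 1 | obs) = 10/19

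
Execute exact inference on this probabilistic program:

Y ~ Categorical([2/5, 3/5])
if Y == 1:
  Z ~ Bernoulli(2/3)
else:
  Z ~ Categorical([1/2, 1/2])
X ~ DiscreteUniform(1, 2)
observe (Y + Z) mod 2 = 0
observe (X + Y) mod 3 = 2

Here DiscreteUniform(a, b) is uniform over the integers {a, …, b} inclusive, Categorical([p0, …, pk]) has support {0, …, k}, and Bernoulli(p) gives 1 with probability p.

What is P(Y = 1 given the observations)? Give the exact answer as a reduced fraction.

P(Y = 1 | obs) = 2/3

Enumerate traces; 2 have nonzero weight after conditioning:
  (Y=0, Z=0, X=2) weight 1/10
  (Y=1, Z=1, X=1) weight 1/5
Group by Y:
  weight(Y=0) = 1/10
  weight(Y=1) = 1/5
Total weight = 1/10 + 1/5 = 3/10
P(Y=0 | obs) = 1/10 / 3/10 = 1/3
P(Y=1 | obs) = 1/5 / 3/10 = 2/3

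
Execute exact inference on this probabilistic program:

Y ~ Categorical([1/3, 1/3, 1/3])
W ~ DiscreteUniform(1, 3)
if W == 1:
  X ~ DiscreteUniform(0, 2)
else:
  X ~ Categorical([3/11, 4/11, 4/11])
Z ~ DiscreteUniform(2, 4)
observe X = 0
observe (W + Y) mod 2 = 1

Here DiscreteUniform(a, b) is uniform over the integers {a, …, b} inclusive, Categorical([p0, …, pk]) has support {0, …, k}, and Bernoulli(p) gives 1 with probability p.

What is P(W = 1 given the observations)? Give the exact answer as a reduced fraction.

P(W = 1 | obs) = 22/49

Enumerate traces; 15 have nonzero weight after conditioning:
  (Y=0, W=1, X=0, Z=2) weight 1/81
  (Y=0, W=1, X=0, Z=3) weight 1/81
  (Y=0, W=1, X=0, Z=4) weight 1/81
  (Y=0, W=3, X=0, Z=2) weight 1/99
  (Y=0, W=3, X=0, Z=3) weight 1/99
  (Y=0, W=3, X=0, Z=4) weight 1/99
  (Y=1, W=2, X=0, Z=2) weight 1/99
  (Y=1, W=2, X=0, Z=3) weight 1/99
  … 7 more
Group by W:
  weight(W=1) = 2/27
  weight(W=2) = 1/33
  weight(W=3) = 2/33
Total weight = 2/27 + 1/33 + 2/33 = 49/297
P(W=1 | obs) = 2/27 / 49/297 = 22/49
P(W=2 | obs) = 1/33 / 49/297 = 9/49
P(W=3 | obs) = 2/33 / 49/297 = 18/49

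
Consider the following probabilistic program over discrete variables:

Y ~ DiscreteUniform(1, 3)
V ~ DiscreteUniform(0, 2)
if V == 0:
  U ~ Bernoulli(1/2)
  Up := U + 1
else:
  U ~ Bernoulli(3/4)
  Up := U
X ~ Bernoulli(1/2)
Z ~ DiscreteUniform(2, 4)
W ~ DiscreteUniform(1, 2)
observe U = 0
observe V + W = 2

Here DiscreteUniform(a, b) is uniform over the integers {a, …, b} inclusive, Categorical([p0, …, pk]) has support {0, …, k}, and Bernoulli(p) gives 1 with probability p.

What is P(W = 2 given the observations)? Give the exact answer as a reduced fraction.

P(W = 2 | obs) = 2/3

Enumerate traces; 36 have nonzero weight after conditioning:
  (Y=1, V=0, U=0, X=0, Z=2, W=2) weight 1/216
  (Y=1, V=0, U=0, X=0, Z=3, W=2) weight 1/216
  (Y=1, V=0, U=0, X=0, Z=4, W=2) weight 1/216
  (Y=1, V=0, U=0, X=1, Z=2, W=2) weight 1/216
  (Y=1, V=0, U=0, X=1, Z=3, W=2) weight 1/216
  (Y=1, V=0, U=0, X=1, Z=4, W=2) weight 1/216
  (Y=1, V=1, U=0, X=0, Z=2, W=1) weight 1/432
  (Y=1, V=1, U=0, X=0, Z=3, W=1) weight 1/432
  … 28 more
Group by W:
  weight(W=1) = 1/24
  weight(W=2) = 1/12
Total weight = 1/24 + 1/12 = 1/8
P(W=1 | obs) = 1/24 / 1/8 = 1/3
P(W=2 | obs) = 1/12 / 1/8 = 2/3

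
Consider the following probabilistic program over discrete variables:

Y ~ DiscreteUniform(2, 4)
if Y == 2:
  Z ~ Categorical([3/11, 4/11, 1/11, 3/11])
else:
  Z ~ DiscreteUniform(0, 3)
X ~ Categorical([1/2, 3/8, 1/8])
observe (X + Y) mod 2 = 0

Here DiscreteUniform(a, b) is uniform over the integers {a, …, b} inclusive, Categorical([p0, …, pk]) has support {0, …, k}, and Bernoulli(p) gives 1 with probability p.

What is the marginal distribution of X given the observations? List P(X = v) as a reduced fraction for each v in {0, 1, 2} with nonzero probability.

Enumerate traces; 20 have nonzero weight after conditioning:
  (Y=2, Z=0, X=0) weight 1/22
  (Y=2, Z=0, X=2) weight 1/88
  (Y=2, Z=1, X=0) weight 2/33
  (Y=2, Z=1, X=2) weight 1/66
  (Y=2, Z=2, X=0) weight 1/66
  (Y=2, Z=2, X=2) weight 1/264
  (Y=2, Z=3, X=0) weight 1/22
  (Y=2, Z=3, X=2) weight 1/88
  (Y=3, Z=0, X=1) weight 1/32
  … 11 more
Group by X:
  weight(X=0) = 1/3
  weight(X=1) = 1/8
  weight(X=2) = 1/12
Total weight = 1/3 + 1/8 + 1/12 = 13/24
P(X=0 | obs) = 1/3 / 13/24 = 8/13
P(X=1 | obs) = 1/8 / 13/24 = 3/13
P(X=2 | obs) = 1/12 / 13/24 = 2/13

P(X=0) = 8/13, P(X=1) = 3/13, P(X=2) = 2/13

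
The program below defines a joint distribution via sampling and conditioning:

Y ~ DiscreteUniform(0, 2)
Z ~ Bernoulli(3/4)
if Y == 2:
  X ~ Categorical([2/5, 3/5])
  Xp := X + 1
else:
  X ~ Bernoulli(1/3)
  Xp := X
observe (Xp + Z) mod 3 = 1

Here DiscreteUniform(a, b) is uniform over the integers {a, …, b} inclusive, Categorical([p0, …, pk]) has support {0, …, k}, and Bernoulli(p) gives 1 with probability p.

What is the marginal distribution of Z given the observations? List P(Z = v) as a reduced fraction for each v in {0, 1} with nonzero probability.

Enumerate traces; 5 have nonzero weight after conditioning:
  (Y=0, Z=0, X=1) weight 1/36
  (Y=0, Z=1, X=0) weight 1/6
  (Y=1, Z=0, X=1) weight 1/36
  (Y=1, Z=1, X=0) weight 1/6
  (Y=2, Z=0, X=0) weight 1/30
Group by Z:
  weight(Z=0) = 4/45
  weight(Z=1) = 1/3
Total weight = 4/45 + 1/3 = 19/45
P(Z=0 | obs) = 4/45 / 19/45 = 4/19
P(Z=1 | obs) = 1/3 / 19/45 = 15/19

P(Z=0) = 4/19, P(Z=1) = 15/19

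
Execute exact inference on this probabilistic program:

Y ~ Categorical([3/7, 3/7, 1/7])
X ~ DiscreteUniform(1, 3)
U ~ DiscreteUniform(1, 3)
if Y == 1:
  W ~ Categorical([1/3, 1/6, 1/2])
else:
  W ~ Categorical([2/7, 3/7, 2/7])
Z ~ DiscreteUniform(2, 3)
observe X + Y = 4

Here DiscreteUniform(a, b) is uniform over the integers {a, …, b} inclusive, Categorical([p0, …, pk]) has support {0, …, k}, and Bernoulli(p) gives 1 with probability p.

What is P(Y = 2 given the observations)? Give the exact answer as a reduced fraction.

P(Y = 2 | obs) = 1/4

Enumerate traces; 36 have nonzero weight after conditioning:
  (Y=1, X=3, U=1, W=0, Z=2) weight 1/126
  (Y=1, X=3, U=1, W=0, Z=3) weight 1/126
  (Y=1, X=3, U=1, W=1, Z=2) weight 1/252
  (Y=1, X=3, U=1, W=1, Z=3) weight 1/252
  (Y=1, X=3, U=1, W=2, Z=2) weight 1/84
  (Y=1, X=3, U=1, W=2, Z=3) weight 1/84
  (Y=1, X=3, U=2, W=0, Z=2) weight 1/126
  (Y=1, X=3, U=2, W=0, Z=3) weight 1/126
  (Y=2, X=2, U=1, W=0, Z=2) weight 1/441
  … 27 more
Group by Y:
  weight(Y=1) = 1/7
  weight(Y=2) = 1/21
Total weight = 1/7 + 1/21 = 4/21
P(Y=1 | obs) = 1/7 / 4/21 = 3/4
P(Y=2 | obs) = 1/21 / 4/21 = 1/4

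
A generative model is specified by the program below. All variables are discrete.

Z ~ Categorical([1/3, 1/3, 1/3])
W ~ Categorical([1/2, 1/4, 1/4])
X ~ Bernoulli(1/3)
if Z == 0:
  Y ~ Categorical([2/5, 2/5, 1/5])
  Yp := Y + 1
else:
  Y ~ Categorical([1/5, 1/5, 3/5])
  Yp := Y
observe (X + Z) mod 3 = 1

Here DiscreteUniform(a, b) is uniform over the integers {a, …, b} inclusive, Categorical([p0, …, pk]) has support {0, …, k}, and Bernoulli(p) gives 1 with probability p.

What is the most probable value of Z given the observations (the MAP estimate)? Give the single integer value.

Enumerate traces; 18 have nonzero weight after conditioning:
  (Z=0, W=0, X=1, Y=0) weight 1/45
  (Z=0, W=0, X=1, Y=1) weight 1/45
  (Z=0, W=0, X=1, Y=2) weight 1/90
  (Z=0, W=1, X=1, Y=0) weight 1/90
  (Z=0, W=1, X=1, Y=1) weight 1/90
  (Z=0, W=1, X=1, Y=2) weight 1/180
  (Z=0, W=2, X=1, Y=0) weight 1/90
  (Z=0, W=2, X=1, Y=1) weight 1/90
  (Z=1, W=0, X=0, Y=0) weight 1/45
  … 9 more
Group by Z:
  weight(Z=0) = 1/9
  weight(Z=1) = 2/9
Total weight = 1/9 + 2/9 = 1/3
P(Z=0 | obs) = 1/9 / 1/3 = 1/3
P(Z=1 | obs) = 2/9 / 1/3 = 2/3
argmax = 1

argmax_v P(Z = v | obs) = 1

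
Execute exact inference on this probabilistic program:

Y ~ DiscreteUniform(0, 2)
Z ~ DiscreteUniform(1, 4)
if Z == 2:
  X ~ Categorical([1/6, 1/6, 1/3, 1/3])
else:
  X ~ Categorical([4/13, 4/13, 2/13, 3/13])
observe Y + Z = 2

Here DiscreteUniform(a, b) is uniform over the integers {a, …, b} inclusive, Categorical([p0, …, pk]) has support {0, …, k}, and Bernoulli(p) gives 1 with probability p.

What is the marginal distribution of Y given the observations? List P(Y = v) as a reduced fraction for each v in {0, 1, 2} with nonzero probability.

P(Y=0) = 1/2, P(Y=1) = 1/2

Enumerate traces; 8 have nonzero weight after conditioning:
  (Y=0, Z=2, X=0) weight 1/72
  (Y=0, Z=2, X=1) weight 1/72
  (Y=0, Z=2, X=2) weight 1/36
  (Y=0, Z=2, X=3) weight 1/36
  (Y=1, Z=1, X=0) weight 1/39
  (Y=1, Z=1, X=1) weight 1/39
  (Y=1, Z=1, X=2) weight 1/78
  (Y=1, Z=1, X=3) weight 1/52
Group by Y:
  weight(Y=0) = 1/12
  weight(Y=1) = 1/12
Total weight = 1/12 + 1/12 = 1/6
P(Y=0 | obs) = 1/12 / 1/6 = 1/2
P(Y=1 | obs) = 1/12 / 1/6 = 1/2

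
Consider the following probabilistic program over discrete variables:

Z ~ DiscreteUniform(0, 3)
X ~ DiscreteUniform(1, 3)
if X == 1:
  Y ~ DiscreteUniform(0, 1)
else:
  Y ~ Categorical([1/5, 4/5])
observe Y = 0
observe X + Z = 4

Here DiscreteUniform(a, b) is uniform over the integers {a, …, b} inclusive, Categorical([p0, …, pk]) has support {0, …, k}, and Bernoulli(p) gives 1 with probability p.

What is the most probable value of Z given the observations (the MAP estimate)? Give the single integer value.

Enumerate traces; 3 have nonzero weight after conditioning:
  (Z=1, X=3, Y=0) weight 1/60
  (Z=2, X=2, Y=0) weight 1/60
  (Z=3, X=1, Y=0) weight 1/24
Group by Z:
  weight(Z=1) = 1/60
  weight(Z=2) = 1/60
  weight(Z=3) = 1/24
Total weight = 1/60 + 1/60 + 1/24 = 3/40
P(Z=1 | obs) = 1/60 / 3/40 = 2/9
P(Z=2 | obs) = 1/60 / 3/40 = 2/9
P(Z=3 | obs) = 1/24 / 3/40 = 5/9
argmax = 3

argmax_v P(Z = v | obs) = 3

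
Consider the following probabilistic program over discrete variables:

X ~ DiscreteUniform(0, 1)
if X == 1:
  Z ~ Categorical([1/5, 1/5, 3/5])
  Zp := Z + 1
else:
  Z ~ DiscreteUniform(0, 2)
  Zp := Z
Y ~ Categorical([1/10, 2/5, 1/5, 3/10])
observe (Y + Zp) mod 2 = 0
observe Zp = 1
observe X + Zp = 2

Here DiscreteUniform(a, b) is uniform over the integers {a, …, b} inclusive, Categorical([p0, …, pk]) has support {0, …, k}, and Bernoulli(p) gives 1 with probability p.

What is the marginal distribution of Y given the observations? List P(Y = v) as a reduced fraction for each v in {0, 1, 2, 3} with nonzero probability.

Enumerate traces; 2 have nonzero weight after conditioning:
  (X=1, Z=0, Y=1) weight 1/25
  (X=1, Z=0, Y=3) weight 3/100
Group by Y:
  weight(Y=1) = 1/25
  weight(Y=3) = 3/100
Total weight = 1/25 + 3/100 = 7/100
P(Y=1 | obs) = 1/25 / 7/100 = 4/7
P(Y=3 | obs) = 3/100 / 7/100 = 3/7

P(Y=1) = 4/7, P(Y=3) = 3/7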